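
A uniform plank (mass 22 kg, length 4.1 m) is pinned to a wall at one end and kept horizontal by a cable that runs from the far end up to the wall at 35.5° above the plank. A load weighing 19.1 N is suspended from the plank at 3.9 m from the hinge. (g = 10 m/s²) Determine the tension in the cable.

Take torques about the hinge: T sin 35.5° · 4.1 = 22×10×2.05 + 19.1×3.9 = 525.49 N·m.
So T = 525.49 / (0.5807 × 4.1) = 220.71 N.

T ≈ 221 N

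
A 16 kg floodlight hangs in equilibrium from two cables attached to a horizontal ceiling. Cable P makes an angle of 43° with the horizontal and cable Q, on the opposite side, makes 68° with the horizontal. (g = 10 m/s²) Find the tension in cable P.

Weight W = 16 × 10 = 160 N acts straight down.
Horizontal: T_P cos 43° = T_Q cos 68°  →  T_Q = 1.952 T_P.
Vertical: T_P sin 43° + T_Q sin 68° = 160.
Substituting the horizontal relation into the vertical equation gives 2.492 T_P = 160, so T_P = 64.2 N.

T_P ≈ 64.2 N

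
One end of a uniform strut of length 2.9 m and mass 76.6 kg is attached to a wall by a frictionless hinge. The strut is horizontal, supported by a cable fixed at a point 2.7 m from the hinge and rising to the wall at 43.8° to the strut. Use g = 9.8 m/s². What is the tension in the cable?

Take torques about the hinge: T sin 43.8° · 2.7 = 76.6×9.8×1.45 = 1088.5 N·m.
So T = 1088.5 / (0.6921 × 2.7) = 582.46 N.

T ≈ 582 N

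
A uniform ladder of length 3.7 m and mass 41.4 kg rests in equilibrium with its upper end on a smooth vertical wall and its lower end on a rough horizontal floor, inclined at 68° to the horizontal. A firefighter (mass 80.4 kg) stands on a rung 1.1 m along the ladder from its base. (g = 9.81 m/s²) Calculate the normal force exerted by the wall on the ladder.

Torques about the foot: N_wall · 3.7 sin 68° = 41.4×9.81×1.85 cos 68° + 80.4×9.81×1.1 cos 68° → N_wall = 176.78 N.

N_wall ≈ 177 N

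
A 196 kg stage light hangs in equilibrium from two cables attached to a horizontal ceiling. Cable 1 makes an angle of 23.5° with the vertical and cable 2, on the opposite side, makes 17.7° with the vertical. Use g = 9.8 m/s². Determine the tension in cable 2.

Angles from the horizontal: cable 1 is 90° − 23.5° = 66.5°, cable 2 is 90° − 17.7° = 72.3°.
Weight W = 196 × 9.8 = 1921 N acts straight down.
Horizontal: T_1 cos 66.5° = T_2 cos 72.3°  →  T_1 = 0.7625 T_2.
Vertical: T_1 sin 66.5° + T_2 sin 72.3° = 1921.
Substituting the horizontal relation into the vertical equation gives 1.652 T_2 = 1921, so T_2 = 1163 N.

T_2 ≈ 1160 N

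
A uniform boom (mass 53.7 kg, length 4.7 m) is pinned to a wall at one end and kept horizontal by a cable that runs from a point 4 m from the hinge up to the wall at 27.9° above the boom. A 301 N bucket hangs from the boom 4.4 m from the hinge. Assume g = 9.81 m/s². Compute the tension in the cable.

T ≈ 1370 N

Take torques about the hinge: T sin 27.9° · 4 = 53.7×9.81×2.35 + 301×4.4 = 2562.4 N·m.
So T = 2562.4 / (0.4679 × 4) = 1369 N.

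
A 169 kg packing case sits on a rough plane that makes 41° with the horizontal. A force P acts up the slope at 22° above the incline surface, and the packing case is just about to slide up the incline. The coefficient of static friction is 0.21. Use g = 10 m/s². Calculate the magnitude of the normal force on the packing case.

N ≈ 763 N

On the verge of sliding up the incline, friction equals μN and acts down the slope.
Perpendicular: N + P sin 22° = W cos 41° = 1275 N.
Along incline: P cos 22° = W sin 41° + μN  with W sin 41° = 1109 N.
Solving the pair for P and N: P = 1369 N, N = 762.8 N (and f = μN = 160.2 N).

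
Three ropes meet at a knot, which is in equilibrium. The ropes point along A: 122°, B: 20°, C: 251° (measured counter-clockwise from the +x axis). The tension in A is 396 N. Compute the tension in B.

Resolve: ΣF_x = 396 cos 122° + T_B cos 20° + T_C cos 251° = 0.
        ΣF_y = 396 sin 122° + T_B sin 20° + T_C sin 251° = 0.
The known terms sum to (-209.8, 335.8) N, so 0.9397 T_B − 0.3256 T_C = 209.8 and 0.3420 T_B − 0.9455 T_C = -335.8.
Solving simultaneously: T_B = 396 N, T_C = 498.4 N.

T_B ≈ 396 N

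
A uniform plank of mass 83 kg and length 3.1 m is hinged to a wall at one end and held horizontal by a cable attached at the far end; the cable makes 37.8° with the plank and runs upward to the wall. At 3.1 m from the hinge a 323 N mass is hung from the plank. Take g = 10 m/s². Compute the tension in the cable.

T ≈ 1200 N

Take torques about the hinge: T sin 37.8° · 3.1 = 83×10×1.55 + 323×3.1 = 2287.8 N·m.
So T = 2287.8 / (0.6129 × 3.1) = 1204.1 N.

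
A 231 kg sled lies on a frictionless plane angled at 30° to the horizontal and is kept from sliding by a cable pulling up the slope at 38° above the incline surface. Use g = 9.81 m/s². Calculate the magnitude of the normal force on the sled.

N ≈ 1080 N

Take axes along and perpendicular to the incline. Weight components: W sin 30° = 1133 N down-slope, W cos 30° = 1963 N into the surface.
Along incline: T cos 38° = W sin 30° → T = 1438 N.
Perpendicular: N = W cos 30° − T sin 38° = 1077 N.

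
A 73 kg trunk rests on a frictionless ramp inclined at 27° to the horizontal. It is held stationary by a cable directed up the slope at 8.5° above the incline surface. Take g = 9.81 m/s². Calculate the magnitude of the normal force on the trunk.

N ≈ 589 N

Take axes along and perpendicular to the incline. Weight components: W sin 27° = 325.1 N down-slope, W cos 27° = 638.1 N into the surface.
Along incline: T cos 8.5° = W sin 27° → T = 328.7 N.
Perpendicular: N = W cos 27° − T sin 8.5° = 589.5 N.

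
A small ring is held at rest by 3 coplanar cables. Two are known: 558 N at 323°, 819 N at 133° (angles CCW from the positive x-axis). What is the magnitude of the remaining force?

Sum the known components: ΣF_x = -112.9 N, ΣF_y = 263.2 N.
For equilibrium the remaining force must supply (−ΣF_x, −ΣF_y) = (112.9, -263.2) N.
Magnitude = √((112.9)² + (-263.2)²) = 286.4 N; direction = atan2(-263.2, 112.9) = 293.2°.

F ≈ 286 N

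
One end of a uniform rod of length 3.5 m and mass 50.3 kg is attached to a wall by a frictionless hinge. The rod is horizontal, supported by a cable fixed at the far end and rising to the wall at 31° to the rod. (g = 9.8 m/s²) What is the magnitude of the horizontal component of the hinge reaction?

H_x ≈ 410 N

Take torques about the hinge: T sin 31° · 3.5 = 50.3×9.8×1.75 = 862.64 N·m.
So T = 862.64 / (0.5150 × 3.5) = 478.55 N.
ΣF_x = 0: H_x = T cos 31° = 410.19 N.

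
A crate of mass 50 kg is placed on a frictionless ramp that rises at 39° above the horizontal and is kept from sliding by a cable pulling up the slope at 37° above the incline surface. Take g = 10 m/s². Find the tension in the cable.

Take axes along and perpendicular to the incline. Weight components: W sin 39° = 314.7 N down-slope, W cos 39° = 388.6 N into the surface.
Along incline: T cos 37° = W sin 39° → T = 394 N.
Perpendicular: N = W cos 39° − T sin 37° = 151.5 N.

T ≈ 394 N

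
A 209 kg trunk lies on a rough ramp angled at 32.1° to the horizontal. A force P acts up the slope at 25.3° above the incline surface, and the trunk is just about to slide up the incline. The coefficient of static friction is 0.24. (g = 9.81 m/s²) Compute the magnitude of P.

On the verge of sliding up the incline, friction equals μN and acts down the slope.
Perpendicular: N + P sin 25.3° = W cos 32.1° = 1737 N.
Along incline: P cos 25.3° = W sin 32.1° + μN  with W sin 32.1° = 1090 N.
Solving the pair for P and N: P = 1496 N, N = 1097 N (and f = μN = 263.4 N).

P ≈ 1500 N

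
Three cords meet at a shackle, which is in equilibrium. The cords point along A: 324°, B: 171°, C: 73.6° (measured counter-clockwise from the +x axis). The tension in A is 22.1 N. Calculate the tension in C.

T_C ≈ 10.1 N

Resolve: ΣF_x = 22.1 cos 324° + T_B cos 171° + T_C cos 73.6° = 0.
        ΣF_y = 22.1 sin 324° + T_B sin 171° + T_C sin 73.6° = 0.
The known terms sum to (17.88, -12.99) N, so -0.9877 T_B + 0.2823 T_C = -17.88 and 0.1564 T_B + 0.9593 T_C = 12.99.
Solving simultaneously: T_B = 20.99 N, T_C = 10.12 N.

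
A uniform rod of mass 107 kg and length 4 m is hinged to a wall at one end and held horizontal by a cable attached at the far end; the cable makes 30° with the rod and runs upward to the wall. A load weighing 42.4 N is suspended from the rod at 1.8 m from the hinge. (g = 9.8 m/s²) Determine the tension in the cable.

T ≈ 1090 N

Take torques about the hinge: T sin 30° · 4 = 107×9.8×2 + 42.4×1.8 = 2173.5 N·m.
So T = 2173.5 / (0.5000 × 4) = 1086.8 N.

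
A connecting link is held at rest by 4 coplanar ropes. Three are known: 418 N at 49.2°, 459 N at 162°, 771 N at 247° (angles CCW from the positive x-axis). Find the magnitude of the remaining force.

Sum the known components: ΣF_x = -464.7 N, ΣF_y = -251.4 N.
For equilibrium the remaining force must supply (−ΣF_x, −ΣF_y) = (464.7, 251.4) N.
Magnitude = √((464.7)² + (251.4)²) = 528.3 N; direction = atan2(251.4, 464.7) = 28.4°.

F ≈ 528 N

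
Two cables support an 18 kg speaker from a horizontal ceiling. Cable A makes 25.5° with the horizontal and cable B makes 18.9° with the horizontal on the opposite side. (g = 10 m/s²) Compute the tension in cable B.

Weight W = 18 × 10 = 180 N acts straight down.
Horizontal: T_A cos 25.5° = T_B cos 18.9°  →  T_A = 1.048 T_B.
Vertical: T_A sin 25.5° + T_B sin 18.9° = 180.
Substituting the horizontal relation into the vertical equation gives 0.7752 T_B = 180, so T_B = 232.2 N.

T_B ≈ 232 N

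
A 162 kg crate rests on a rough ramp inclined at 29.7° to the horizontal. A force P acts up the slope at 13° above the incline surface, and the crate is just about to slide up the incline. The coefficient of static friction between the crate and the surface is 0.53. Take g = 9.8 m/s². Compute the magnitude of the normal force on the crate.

On the verge of sliding up the incline, friction equals μN and acts down the slope.
Perpendicular: N + P sin 13° = W cos 29.7° = 1379 N.
Along incline: P cos 13° = W sin 29.7° + μN  with W sin 29.7° = 786.6 N.
Solving the pair for P and N: P = 1388 N, N = 1067 N (and f = μN = 565.5 N).

N ≈ 1070 N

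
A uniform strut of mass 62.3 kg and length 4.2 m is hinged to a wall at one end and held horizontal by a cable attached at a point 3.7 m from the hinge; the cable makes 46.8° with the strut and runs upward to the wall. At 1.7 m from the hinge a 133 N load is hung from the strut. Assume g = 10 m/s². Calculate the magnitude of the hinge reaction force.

Take torques about the hinge: T sin 46.8° · 3.7 = 62.3×10×2.1 + 133×1.7 = 1534.4 N·m.
So T = 1534.4 / (0.7290 × 3.7) = 568.89 N.
ΣF_x = 0: H_x = T cos 46.8° = 389.43 N.
ΣF_y = 0: H_y = (62.3×10 + 133) − T sin 46.8° = 756 − 414.7 = 341.3 N.
|H| = √(H_x² + H_y²) = √((389.43)² + (341.3)²) = 517.82 N.

|H| ≈ 518 N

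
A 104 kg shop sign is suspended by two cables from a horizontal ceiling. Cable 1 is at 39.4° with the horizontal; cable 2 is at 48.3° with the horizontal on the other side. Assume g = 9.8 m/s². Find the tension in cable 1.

T_1 ≈ 679 N

Weight W = 104 × 9.8 = 1019 N acts straight down.
Horizontal: T_1 cos 39.4° = T_2 cos 48.3°  →  T_2 = 1.162 T_1.
Vertical: T_1 sin 39.4° + T_2 sin 48.3° = 1019.
Substituting the horizontal relation into the vertical equation gives 1.502 T_1 = 1019, so T_1 = 678.5 N.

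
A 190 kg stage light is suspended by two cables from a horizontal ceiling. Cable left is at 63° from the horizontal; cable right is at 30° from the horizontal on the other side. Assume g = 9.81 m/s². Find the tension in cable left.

Weight W = 190 × 9.81 = 1864 N acts straight down.
Horizontal: T_left cos 63° = T_right cos 30°  →  T_right = 0.5242 T_left.
Vertical: T_left sin 63° + T_right sin 30° = 1864.
Substituting the horizontal relation into the vertical equation gives 1.153 T_left = 1864, so T_left = 1616 N.

T_left ≈ 1620 N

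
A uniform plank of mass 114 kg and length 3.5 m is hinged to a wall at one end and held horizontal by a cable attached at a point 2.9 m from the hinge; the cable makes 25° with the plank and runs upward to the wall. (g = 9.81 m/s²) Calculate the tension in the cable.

T ≈ 1600 N

Take torques about the hinge: T sin 25° · 2.9 = 114×9.81×1.75 = 1957.1 N·m.
So T = 1957.1 / (0.4226 × 2.9) = 1596.9 N.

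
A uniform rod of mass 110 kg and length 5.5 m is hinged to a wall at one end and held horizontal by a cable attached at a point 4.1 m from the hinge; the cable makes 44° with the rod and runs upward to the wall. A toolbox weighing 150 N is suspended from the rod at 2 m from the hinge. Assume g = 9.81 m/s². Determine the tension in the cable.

Take torques about the hinge: T sin 44° · 4.1 = 110×9.81×2.75 + 150×2 = 3267.5 N·m.
So T = 3267.5 / (0.6947 × 4.1) = 1147.3 N.

T ≈ 1150 N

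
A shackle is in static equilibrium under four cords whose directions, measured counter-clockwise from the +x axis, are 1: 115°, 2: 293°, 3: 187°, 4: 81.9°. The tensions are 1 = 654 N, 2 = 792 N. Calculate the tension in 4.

Resolve: ΣF_x = 654 cos 115° + 792 cos 293° + T_3 cos 187° + T_4 cos 81.9° = 0.
        ΣF_y = 654 sin 115° + 792 sin 293° + T_3 sin 187° + T_4 sin 81.9° = 0.
The known terms sum to (33.07, -136.3) N, so -0.9925 T_3 + 0.1409 T_4 = -33.07 and -0.1219 T_3 + 0.9900 T_4 = 136.3.
Solving simultaneously: T_3 = 53.80 N, T_4 = 144.3 N.

T_4 ≈ 144 N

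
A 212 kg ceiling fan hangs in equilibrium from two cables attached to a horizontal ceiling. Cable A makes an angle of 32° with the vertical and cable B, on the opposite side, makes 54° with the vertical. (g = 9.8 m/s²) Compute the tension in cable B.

Angles from the horizontal: cable A is 90° − 32° = 58°, cable B is 90° − 54° = 36°.
Weight W = 212 × 9.8 = 2078 N acts straight down.
Horizontal: T_A cos 58° = T_B cos 36°  →  T_A = 1.527 T_B.
Vertical: T_A sin 58° + T_B sin 36° = 2078.
Substituting the horizontal relation into the vertical equation gives 1.882 T_B = 2078, so T_B = 1104 N.

T_B ≈ 1100 N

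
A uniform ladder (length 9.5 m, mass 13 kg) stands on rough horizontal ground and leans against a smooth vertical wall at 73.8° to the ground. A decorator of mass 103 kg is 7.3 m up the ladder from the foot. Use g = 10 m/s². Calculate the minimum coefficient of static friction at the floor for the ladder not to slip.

μ_min ≈ 0.215

ΣF_y = 0: N_floor = 13×10 + 103×10 = 1160 N.
Torques about the foot: N_wall · 9.5 sin 73.8° = 13×10×4.75 cos 73.8° + 103×10×7.3 cos 73.8° → N_wall = 248.83 N.
ΣF_x = 0: f_floor = N_wall = 248.83 N.
μ_min = f_floor / N_floor = 248.83 / 1160 = 0.2145.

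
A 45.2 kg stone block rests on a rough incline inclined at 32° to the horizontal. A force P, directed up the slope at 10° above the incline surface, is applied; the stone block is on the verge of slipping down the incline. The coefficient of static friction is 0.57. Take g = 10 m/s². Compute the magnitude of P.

On the verge of sliding down the incline, friction equals μN and acts up the slope.
Perpendicular: N + P sin 10° = W cos 32° = 383.3 N.
Along incline: P cos 10° + μN = W sin 32° with W sin 32° = 239.5 N.
Solving the pair for P and N: P = 23.74 N, N = 379.2 N (and f = μN = 216.1 N).

P ≈ 23.7 N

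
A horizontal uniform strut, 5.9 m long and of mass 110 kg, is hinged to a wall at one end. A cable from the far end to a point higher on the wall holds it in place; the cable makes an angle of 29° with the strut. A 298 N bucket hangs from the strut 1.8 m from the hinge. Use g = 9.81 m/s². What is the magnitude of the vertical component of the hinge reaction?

|H_y| ≈ 747 N

Take torques about the hinge: T sin 29° · 5.9 = 110×9.81×2.95 + 298×1.8 = 3719.7 N·m.
So T = 3719.7 / (0.4848 × 5.9) = 1300.4 N.
ΣF_y = 0: H_y = (110×9.81 + 298) − T sin 29° = 1377.1 − 630.47 = 746.63 N.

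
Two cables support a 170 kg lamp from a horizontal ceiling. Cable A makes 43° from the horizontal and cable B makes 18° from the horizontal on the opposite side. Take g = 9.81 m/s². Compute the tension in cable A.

Weight W = 170 × 9.81 = 1668 N acts straight down.
Horizontal: T_A cos 43° = T_B cos 18°  →  T_B = 0.769 T_A.
Vertical: T_A sin 43° + T_B sin 18° = 1668.
Substituting the horizontal relation into the vertical equation gives 0.9196 T_A = 1668, so T_A = 1813 N.

T_A ≈ 1810 N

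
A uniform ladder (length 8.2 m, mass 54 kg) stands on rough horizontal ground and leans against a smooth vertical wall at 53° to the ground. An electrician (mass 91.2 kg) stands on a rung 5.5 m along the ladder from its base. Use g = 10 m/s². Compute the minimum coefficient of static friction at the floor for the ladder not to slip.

μ_min ≈ 0.458

ΣF_y = 0: N_floor = 54×10 + 91.2×10 = 1452 N.
Torques about the foot: N_wall · 8.2 sin 53° = 54×10×4.1 cos 53° + 91.2×10×5.5 cos 53° → N_wall = 664.41 N.
ΣF_x = 0: f_floor = N_wall = 664.41 N.
μ_min = f_floor / N_floor = 664.41 / 1452 = 0.4576.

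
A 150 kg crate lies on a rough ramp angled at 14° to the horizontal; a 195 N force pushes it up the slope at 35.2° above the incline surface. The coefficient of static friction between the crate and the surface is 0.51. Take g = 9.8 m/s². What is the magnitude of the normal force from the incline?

Axes along / perpendicular to the incline. W sin 14° = 355.6 N down-slope; W cos 14° = 1426 N into the surface.
Perpendicular: N = W cos 14° − P sin 35.2° = 1426 − 112.4 = 1314 N.
Along incline: P cos 35.2° + f = W sin 14° (friction acts up-slope) → f = 355.6 − 159.3 = 196.3 N.
|f| = 196.3 N ≤ μN = 670.1 N, so the crate is indeed static.

N ≈ 1310 N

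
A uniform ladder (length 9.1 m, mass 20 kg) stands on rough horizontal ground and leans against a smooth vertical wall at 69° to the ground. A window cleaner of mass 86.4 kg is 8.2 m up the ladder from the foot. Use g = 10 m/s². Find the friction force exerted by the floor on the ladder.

f ≈ 337 N

Torques about the foot: N_wall · 9.1 sin 69° = 20×10×4.55 cos 69° + 86.4×10×8.2 cos 69° → N_wall = 337.24 N.
ΣF_x = 0: f_floor = N_wall = 337.24 N.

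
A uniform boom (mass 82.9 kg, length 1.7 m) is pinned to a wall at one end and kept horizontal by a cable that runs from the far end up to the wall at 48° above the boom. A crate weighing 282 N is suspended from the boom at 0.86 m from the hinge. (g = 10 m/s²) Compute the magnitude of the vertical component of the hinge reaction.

Take torques about the hinge: T sin 48° · 1.7 = 82.9×10×0.85 + 282×0.86 = 947.17 N·m.
So T = 947.17 / (0.7431 × 1.7) = 749.73 N.
ΣF_y = 0: H_y = (82.9×10 + 282) − T sin 48° = 1111 − 557.16 = 553.84 N.

|H_y| ≈ 554 N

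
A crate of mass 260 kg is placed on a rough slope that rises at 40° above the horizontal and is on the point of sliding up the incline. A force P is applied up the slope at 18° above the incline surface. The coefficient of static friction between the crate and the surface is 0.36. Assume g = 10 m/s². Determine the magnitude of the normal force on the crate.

N ≈ 1300 N

On the verge of sliding up the incline, friction equals μN and acts down the slope.
Perpendicular: N + P sin 18° = W cos 40° = 1992 N.
Along incline: P cos 18° = W sin 40° + μN  with W sin 40° = 1671 N.
Solving the pair for P and N: P = 2248 N, N = 1297 N (and f = μN = 466.9 N).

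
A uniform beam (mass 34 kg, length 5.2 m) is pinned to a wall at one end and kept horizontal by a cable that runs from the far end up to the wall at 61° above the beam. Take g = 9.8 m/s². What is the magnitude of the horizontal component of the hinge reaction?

Take torques about the hinge: T sin 61° · 5.2 = 34×9.8×2.6 = 866.32 N·m.
So T = 866.32 / (0.8746 × 5.2) = 190.48 N.
ΣF_x = 0: H_x = T cos 61° = 92.348 N.

H_x ≈ 92.3 N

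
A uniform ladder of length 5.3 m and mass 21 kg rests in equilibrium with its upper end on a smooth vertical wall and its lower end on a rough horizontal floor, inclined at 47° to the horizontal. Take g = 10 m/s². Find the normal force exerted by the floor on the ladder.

N_floor ≈ 210 N

ΣF_y = 0: N_floor = 21×10 = 210 N.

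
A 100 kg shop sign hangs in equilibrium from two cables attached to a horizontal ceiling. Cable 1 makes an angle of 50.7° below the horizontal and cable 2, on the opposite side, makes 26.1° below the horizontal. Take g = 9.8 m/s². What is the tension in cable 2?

Weight W = 100 × 9.8 = 980 N acts straight down.
Horizontal: T_1 cos 50.7° = T_2 cos 26.1°  →  T_1 = 1.418 T_2.
Vertical: T_1 sin 50.7° + T_2 sin 26.1° = 980.
Substituting the horizontal relation into the vertical equation gives 1.537 T_2 = 980, so T_2 = 637.6 N.

T_2 ≈ 638 N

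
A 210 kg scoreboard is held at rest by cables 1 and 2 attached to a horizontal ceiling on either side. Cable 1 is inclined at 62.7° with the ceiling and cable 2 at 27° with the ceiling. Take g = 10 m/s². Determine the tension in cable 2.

Weight W = 210 × 10 = 2100 N acts straight down.
Horizontal: T_1 cos 62.7° = T_2 cos 27°  →  T_1 = 1.943 T_2.
Vertical: T_1 sin 62.7° + T_2 sin 27° = 2100.
Substituting the horizontal relation into the vertical equation gives 2.18 T_2 = 2100, so T_2 = 963.2 N.

T_2 ≈ 963 N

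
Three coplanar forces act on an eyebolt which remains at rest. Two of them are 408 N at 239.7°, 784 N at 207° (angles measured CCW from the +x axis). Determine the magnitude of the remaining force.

F ≈ 1150 N

Sum the known components: ΣF_x = -904.4 N, ΣF_y = -708.2 N.
For equilibrium the remaining force must supply (−ΣF_x, −ΣF_y) = (904.4, 708.2) N.
Magnitude = √((904.4)² + (708.2)²) = 1149 N; direction = atan2(708.2, 904.4) = 38.1°.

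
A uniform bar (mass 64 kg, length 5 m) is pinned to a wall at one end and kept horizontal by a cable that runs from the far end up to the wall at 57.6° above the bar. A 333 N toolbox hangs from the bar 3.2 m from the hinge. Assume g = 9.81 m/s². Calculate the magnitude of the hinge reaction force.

|H| ≈ 548 N

Take torques about the hinge: T sin 57.6° · 5 = 64×9.81×2.5 + 333×3.2 = 2635.2 N·m.
So T = 2635.2 / (0.8443 × 5) = 624.21 N.
ΣF_x = 0: H_x = T cos 57.6° = 334.47 N.
ΣF_y = 0: H_y = (64×9.81 + 333) − T sin 57.6° = 960.84 − 527.04 = 433.8 N.
|H| = √(H_x² + H_y²) = √((334.47)² + (433.8)²) = 547.77 N.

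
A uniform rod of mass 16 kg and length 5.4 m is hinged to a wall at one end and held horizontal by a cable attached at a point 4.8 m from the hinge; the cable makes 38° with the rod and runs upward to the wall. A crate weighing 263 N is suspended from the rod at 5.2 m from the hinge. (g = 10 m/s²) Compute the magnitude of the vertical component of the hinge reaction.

|H_y| ≈ 48.1 N

Take torques about the hinge: T sin 38° · 4.8 = 16×10×2.7 + 263×5.2 = 1799.6 N·m.
So T = 1799.6 / (0.6157 × 4.8) = 608.97 N.
ΣF_y = 0: H_y = (16×10 + 263) − T sin 38° = 423 − 374.92 = 48.083 N.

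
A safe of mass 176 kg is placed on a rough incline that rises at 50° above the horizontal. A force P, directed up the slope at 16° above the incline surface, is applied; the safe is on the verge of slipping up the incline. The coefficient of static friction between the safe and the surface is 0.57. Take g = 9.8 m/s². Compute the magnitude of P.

P ≈ 1750 N

On the verge of sliding up the incline, friction equals μN and acts down the slope.
Perpendicular: N + P sin 16° = W cos 50° = 1109 N.
Along incline: P cos 16° = W sin 50° + μN  with W sin 50° = 1321 N.
Solving the pair for P and N: P = 1746 N, N = 627.3 N (and f = μN = 357.6 N).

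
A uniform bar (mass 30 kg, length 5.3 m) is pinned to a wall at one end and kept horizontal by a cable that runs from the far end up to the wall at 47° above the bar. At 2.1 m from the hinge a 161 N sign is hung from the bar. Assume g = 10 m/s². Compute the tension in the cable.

Take torques about the hinge: T sin 47° · 5.3 = 30×10×2.65 + 161×2.1 = 1133.1 N·m.
So T = 1133.1 / (0.7314 × 5.3) = 292.32 N.

T ≈ 292 N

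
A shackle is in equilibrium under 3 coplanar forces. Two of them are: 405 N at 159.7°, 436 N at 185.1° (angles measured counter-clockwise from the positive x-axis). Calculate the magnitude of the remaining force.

Sum the known components: ΣF_x = -814.1 N, ΣF_y = 101.8 N.
For equilibrium the remaining force must supply (−ΣF_x, −ΣF_y) = (814.1, -101.8) N.
Magnitude = √((814.1)² + (-101.8)²) = 820.5 N; direction = atan2(-101.8, 814.1) = 352.9°.

F ≈ 820 N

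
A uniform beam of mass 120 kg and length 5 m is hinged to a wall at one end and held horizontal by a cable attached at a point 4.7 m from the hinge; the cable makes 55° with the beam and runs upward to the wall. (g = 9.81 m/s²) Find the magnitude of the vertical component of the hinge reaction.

Take torques about the hinge: T sin 55° · 4.7 = 120×9.81×2.5 = 2943 N·m.
So T = 2943 / (0.8192 × 4.7) = 764.41 N.
ΣF_y = 0: H_y = (120×9.81) − T sin 55° = 1177.2 − 626.17 = 551.03 N.

|H_y| ≈ 551 N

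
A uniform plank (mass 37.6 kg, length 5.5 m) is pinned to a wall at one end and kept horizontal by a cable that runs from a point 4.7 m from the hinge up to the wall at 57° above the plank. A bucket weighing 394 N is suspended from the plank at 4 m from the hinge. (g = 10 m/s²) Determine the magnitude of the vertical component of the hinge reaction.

Take torques about the hinge: T sin 57° · 4.7 = 37.6×10×2.75 + 394×4 = 2610 N·m.
So T = 2610 / (0.8387 × 4.7) = 662.14 N.
ΣF_y = 0: H_y = (37.6×10 + 394) − T sin 57° = 770 − 555.32 = 214.68 N.

|H_y| ≈ 215 N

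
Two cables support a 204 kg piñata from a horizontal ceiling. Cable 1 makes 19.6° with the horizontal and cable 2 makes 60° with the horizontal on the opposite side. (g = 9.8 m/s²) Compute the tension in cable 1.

T_1 ≈ 1020 N

Weight W = 204 × 9.8 = 1999 N acts straight down.
Horizontal: T_1 cos 19.6° = T_2 cos 60°  →  T_2 = 1.884 T_1.
Vertical: T_1 sin 19.6° + T_2 sin 60° = 1999.
Substituting the horizontal relation into the vertical equation gives 1.967 T_1 = 1999, so T_1 = 1016 N.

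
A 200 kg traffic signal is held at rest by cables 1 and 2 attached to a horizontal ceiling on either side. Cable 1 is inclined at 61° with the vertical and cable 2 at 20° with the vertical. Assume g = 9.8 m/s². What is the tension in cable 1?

T_1 ≈ 679 N

Angles from the horizontal: cable 1 is 90° − 61° = 29°, cable 2 is 90° − 20° = 70°.
Weight W = 200 × 9.8 = 1960 N acts straight down.
Horizontal: T_1 cos 29° = T_2 cos 70°  →  T_2 = 2.557 T_1.
Vertical: T_1 sin 29° + T_2 sin 70° = 1960.
Substituting the horizontal relation into the vertical equation gives 2.888 T_1 = 1960, so T_1 = 678.7 N.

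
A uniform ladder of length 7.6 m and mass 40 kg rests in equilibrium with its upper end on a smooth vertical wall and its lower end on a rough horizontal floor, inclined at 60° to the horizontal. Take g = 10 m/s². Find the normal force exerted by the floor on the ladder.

N_floor ≈ 400 N

ΣF_y = 0: N_floor = 40×10 = 400 N.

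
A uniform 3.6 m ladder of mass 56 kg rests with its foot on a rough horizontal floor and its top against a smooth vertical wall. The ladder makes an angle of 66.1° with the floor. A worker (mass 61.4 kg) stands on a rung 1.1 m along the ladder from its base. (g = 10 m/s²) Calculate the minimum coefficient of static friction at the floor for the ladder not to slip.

μ_min ≈ 0.177

ΣF_y = 0: N_floor = 56×10 + 61.4×10 = 1174 N.
Torques about the foot: N_wall · 3.6 sin 66.1° = 56×10×1.8 cos 66.1° + 61.4×10×1.1 cos 66.1° → N_wall = 207.22 N.
ΣF_x = 0: f_floor = N_wall = 207.22 N.
μ_min = f_floor / N_floor = 207.22 / 1174 = 0.1765.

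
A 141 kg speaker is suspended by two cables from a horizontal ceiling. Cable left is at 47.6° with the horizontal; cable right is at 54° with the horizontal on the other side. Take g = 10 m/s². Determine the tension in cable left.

Weight W = 141 × 10 = 1410 N acts straight down.
Horizontal: T_left cos 47.6° = T_right cos 54°  →  T_right = 1.147 T_left.
Vertical: T_left sin 47.6° + T_right sin 54° = 1410.
Substituting the horizontal relation into the vertical equation gives 1.667 T_left = 1410, so T_left = 846.1 N.

T_left ≈ 846 N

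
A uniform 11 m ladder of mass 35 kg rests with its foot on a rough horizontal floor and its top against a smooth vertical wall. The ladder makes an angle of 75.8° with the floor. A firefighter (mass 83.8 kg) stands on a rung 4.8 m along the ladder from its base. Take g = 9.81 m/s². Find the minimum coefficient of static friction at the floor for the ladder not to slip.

μ_min ≈ 0.115

ΣF_y = 0: N_floor = 35×9.81 + 83.8×9.81 = 1165.4 N.
Torques about the foot: N_wall · 11 sin 75.8° = 35×9.81×5.5 cos 75.8° + 83.8×9.81×4.8 cos 75.8° → N_wall = 134.21 N.
ΣF_x = 0: f_floor = N_wall = 134.21 N.
μ_min = f_floor / N_floor = 134.21 / 1165.4 = 0.1152.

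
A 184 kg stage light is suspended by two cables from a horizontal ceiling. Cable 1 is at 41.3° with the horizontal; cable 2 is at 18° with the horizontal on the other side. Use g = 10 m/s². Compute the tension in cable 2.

T_2 ≈ 1610 N

Weight W = 184 × 10 = 1840 N acts straight down.
Horizontal: T_1 cos 41.3° = T_2 cos 18°  →  T_1 = 1.266 T_2.
Vertical: T_1 sin 41.3° + T_2 sin 18° = 1840.
Substituting the horizontal relation into the vertical equation gives 1.145 T_2 = 1840, so T_2 = 1608 N.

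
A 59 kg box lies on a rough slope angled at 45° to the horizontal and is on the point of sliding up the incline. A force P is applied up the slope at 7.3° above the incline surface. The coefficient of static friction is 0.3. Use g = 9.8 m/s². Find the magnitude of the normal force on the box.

On the verge of sliding up the incline, friction equals μN and acts down the slope.
Perpendicular: N + P sin 7.3° = W cos 45° = 408.8 N.
Along incline: P cos 7.3° = W sin 45° + μN  with W sin 45° = 408.8 N.
Solving the pair for P and N: P = 516 N, N = 343.3 N (and f = μN = 103 N).

N ≈ 343 N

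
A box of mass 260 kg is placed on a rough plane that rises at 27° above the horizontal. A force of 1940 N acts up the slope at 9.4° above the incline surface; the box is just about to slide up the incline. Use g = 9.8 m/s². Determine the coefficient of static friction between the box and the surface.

On the verge of sliding up the incline, friction is at its maximum μN and acts down the slope.
Perpendicular to incline: N = W cos 27° − P sin 9.4° = 2270 − 316.9 = 1953 N.
Along incline: P cos 9.4° − μN = W sin 27° → μ = −(W sin 27° − P cos 9.4°) / N = 0.3876.

μ ≈ 0.388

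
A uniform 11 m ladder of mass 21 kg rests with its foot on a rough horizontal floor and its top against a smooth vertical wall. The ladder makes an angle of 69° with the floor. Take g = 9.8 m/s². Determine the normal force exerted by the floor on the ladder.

ΣF_y = 0: N_floor = 21×9.8 = 205.8 N.

N_floor ≈ 206 N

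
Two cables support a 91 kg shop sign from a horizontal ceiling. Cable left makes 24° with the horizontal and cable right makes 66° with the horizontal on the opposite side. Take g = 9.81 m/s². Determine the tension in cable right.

T_right ≈ 816 N

Weight W = 91 × 9.81 = 892.7 N acts straight down.
Horizontal: T_left cos 24° = T_right cos 66°  →  T_left = 0.4452 T_right.
Vertical: T_left sin 24° + T_right sin 66° = 892.7.
Substituting the horizontal relation into the vertical equation gives 1.095 T_right = 892.7, so T_right = 815.5 N.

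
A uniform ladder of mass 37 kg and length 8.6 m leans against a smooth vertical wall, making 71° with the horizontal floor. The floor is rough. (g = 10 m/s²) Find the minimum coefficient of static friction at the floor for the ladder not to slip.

ΣF_y = 0: N_floor = 37×10 = 370 N.
Torques about the foot: N_wall · 8.6 sin 71° = 37×10×4.3 cos 71° → N_wall = 63.701 N.
ΣF_x = 0: f_floor = N_wall = 63.701 N.
μ_min = f_floor / N_floor = 63.701 / 370 = 0.1722.

μ_min ≈ 0.172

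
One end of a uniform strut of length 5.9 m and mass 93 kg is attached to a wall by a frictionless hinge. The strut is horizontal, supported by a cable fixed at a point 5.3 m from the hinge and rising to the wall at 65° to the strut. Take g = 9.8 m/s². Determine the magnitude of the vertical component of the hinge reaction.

|H_y| ≈ 404 N

Take torques about the hinge: T sin 65° · 5.3 = 93×9.8×2.95 = 2688.6 N·m.
So T = 2688.6 / (0.9063 × 5.3) = 559.73 N.
ΣF_y = 0: H_y = (93×9.8) − T sin 65° = 911.4 − 507.29 = 404.11 N.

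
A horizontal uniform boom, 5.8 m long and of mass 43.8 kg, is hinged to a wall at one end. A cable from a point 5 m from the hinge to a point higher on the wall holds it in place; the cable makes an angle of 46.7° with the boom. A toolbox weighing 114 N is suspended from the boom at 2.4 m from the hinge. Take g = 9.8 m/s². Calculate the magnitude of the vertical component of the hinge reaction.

|H_y| ≈ 240 N

Take torques about the hinge: T sin 46.7° · 5 = 43.8×9.8×2.9 + 114×2.4 = 1518.4 N·m.
So T = 1518.4 / (0.7278 × 5) = 417.27 N.
ΣF_y = 0: H_y = (43.8×9.8 + 114) − T sin 46.7° = 543.24 − 303.68 = 239.56 N.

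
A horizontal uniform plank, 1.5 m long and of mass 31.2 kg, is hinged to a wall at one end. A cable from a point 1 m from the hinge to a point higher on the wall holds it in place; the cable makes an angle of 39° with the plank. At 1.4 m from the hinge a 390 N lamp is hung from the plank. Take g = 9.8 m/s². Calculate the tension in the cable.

Take torques about the hinge: T sin 39° · 1 = 31.2×9.8×0.75 + 390×1.4 = 775.32 N·m.
So T = 775.32 / (0.6293 × 1) = 1232 N.

T ≈ 1230 N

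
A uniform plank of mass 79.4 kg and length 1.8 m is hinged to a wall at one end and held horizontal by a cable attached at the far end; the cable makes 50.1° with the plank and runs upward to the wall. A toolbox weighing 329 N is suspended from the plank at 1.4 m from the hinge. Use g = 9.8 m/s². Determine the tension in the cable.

T ≈ 841 N

Take torques about the hinge: T sin 50.1° · 1.8 = 79.4×9.8×0.9 + 329×1.4 = 1160.9 N·m.
So T = 1160.9 / (0.7672 × 1.8) = 840.69 N.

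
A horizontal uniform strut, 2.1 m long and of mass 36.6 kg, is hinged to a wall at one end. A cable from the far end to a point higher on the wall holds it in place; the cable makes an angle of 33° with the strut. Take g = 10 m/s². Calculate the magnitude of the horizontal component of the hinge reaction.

Take torques about the hinge: T sin 33° · 2.1 = 36.6×10×1.05 = 384.3 N·m.
So T = 384.3 / (0.5446 × 2.1) = 336 N.
ΣF_x = 0: H_x = T cos 33° = 281.8 N.

H_x ≈ 282 N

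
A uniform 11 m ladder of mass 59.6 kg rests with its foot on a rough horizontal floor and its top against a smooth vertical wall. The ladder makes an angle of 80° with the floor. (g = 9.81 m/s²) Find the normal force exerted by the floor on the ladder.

ΣF_y = 0: N_floor = 59.6×9.81 = 584.68 N.

N_floor ≈ 585 N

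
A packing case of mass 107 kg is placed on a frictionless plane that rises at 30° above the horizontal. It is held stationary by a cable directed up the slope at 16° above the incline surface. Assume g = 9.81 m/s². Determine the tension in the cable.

Take axes along and perpendicular to the incline. Weight components: W sin 30° = 524.8 N down-slope, W cos 30° = 909 N into the surface.
Along incline: T cos 16° = W sin 30° → T = 546 N.
Perpendicular: N = W cos 30° − T sin 16° = 758.5 N.

T ≈ 546 N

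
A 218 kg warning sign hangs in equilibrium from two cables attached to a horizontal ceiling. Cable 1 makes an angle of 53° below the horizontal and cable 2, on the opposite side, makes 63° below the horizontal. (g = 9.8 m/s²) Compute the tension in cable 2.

T_2 ≈ 1430 N

Weight W = 218 × 9.8 = 2136 N acts straight down.
Horizontal: T_1 cos 53° = T_2 cos 63°  →  T_1 = 0.7544 T_2.
Vertical: T_1 sin 53° + T_2 sin 63° = 2136.
Substituting the horizontal relation into the vertical equation gives 1.493 T_2 = 2136, so T_2 = 1430 N.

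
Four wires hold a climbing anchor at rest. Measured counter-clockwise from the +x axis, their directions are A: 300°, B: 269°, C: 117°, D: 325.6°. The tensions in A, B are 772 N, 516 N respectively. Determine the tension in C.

T_C ≈ 1600 N

Resolve: ΣF_x = 772 cos 300° + 516 cos 269° + T_C cos 117° + T_D cos 325.6° = 0.
        ΣF_y = 772 sin 300° + 516 sin 269° + T_C sin 117° + T_D sin 325.6° = 0.
The known terms sum to (377, -1184) N, so -0.4540 T_C + 0.8251 T_D = -377 and 0.8910 T_C − 0.5650 T_D = 1184.
Solving simultaneously: T_C = 1597 N, T_D = 421.7 N.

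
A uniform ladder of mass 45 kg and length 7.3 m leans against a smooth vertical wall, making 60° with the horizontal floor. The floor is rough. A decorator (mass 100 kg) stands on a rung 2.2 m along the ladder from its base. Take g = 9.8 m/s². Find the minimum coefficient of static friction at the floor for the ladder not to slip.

μ_min ≈ 0.210

ΣF_y = 0: N_floor = 45×9.8 + 100×9.8 = 1421 N.
Torques about the foot: N_wall · 7.3 sin 60° = 45×9.8×3.65 cos 60° + 100×9.8×2.2 cos 60° → N_wall = 297.82 N.
ΣF_x = 0: f_floor = N_wall = 297.82 N.
μ_min = f_floor / N_floor = 297.82 / 1421 = 0.2096.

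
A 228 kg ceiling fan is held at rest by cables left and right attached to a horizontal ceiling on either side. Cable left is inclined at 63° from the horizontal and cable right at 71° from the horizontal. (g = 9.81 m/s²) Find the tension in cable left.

T_left ≈ 1010 N

Weight W = 228 × 9.81 = 2237 N acts straight down.
Horizontal: T_left cos 63° = T_right cos 71°  →  T_right = 1.394 T_left.
Vertical: T_left sin 63° + T_right sin 71° = 2237.
Substituting the horizontal relation into the vertical equation gives 2.209 T_left = 2237, so T_left = 1012 N.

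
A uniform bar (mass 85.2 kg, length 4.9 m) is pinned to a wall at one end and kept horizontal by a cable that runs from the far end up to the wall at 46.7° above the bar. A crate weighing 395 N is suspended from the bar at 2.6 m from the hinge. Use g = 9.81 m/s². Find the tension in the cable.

Take torques about the hinge: T sin 46.7° · 4.9 = 85.2×9.81×2.45 + 395×2.6 = 3074.7 N·m.
So T = 3074.7 / (0.7278 × 4.9) = 862.22 N.

T ≈ 862 N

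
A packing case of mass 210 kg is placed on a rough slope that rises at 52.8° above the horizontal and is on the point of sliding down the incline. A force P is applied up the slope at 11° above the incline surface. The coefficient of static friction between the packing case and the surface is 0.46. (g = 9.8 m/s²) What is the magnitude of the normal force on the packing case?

N ≈ 1020 N

On the verge of sliding down the incline, friction equals μN and acts up the slope.
Perpendicular: N + P sin 11° = W cos 52.8° = 1244 N.
Along incline: P cos 11° + μN = W sin 52.8° with W sin 52.8° = 1639 N.
Solving the pair for P and N: P = 1194 N, N = 1017 N (and f = μN = 467.6 N).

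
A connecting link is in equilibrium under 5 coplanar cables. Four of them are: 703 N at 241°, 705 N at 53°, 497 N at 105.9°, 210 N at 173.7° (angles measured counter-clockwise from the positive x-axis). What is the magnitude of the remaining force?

F ≈ 520 N

Sum the known components: ΣF_x = -261.4 N, ΣF_y = 449.2 N.
For equilibrium the remaining force must supply (−ΣF_x, −ΣF_y) = (261.4, -449.2) N.
Magnitude = √((261.4)² + (-449.2)²) = 519.7 N; direction = atan2(-449.2, 261.4) = 300.2°.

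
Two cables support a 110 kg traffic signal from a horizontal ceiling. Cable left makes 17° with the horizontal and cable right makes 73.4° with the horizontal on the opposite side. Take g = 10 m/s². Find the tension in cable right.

Weight W = 110 × 10 = 1100 N acts straight down.
Horizontal: T_left cos 17° = T_right cos 73.4°  →  T_left = 0.2987 T_right.
Vertical: T_left sin 17° + T_right sin 73.4° = 1100.
Substituting the horizontal relation into the vertical equation gives 1.046 T_right = 1100, so T_right = 1052 N.

T_right ≈ 1050 N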